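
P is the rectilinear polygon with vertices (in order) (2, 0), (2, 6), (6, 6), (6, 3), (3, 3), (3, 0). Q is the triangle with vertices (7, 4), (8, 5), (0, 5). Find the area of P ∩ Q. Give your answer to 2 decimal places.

2.29

The intersection is the polygon with vertices (2,5), (6,5), (6,4.143), (2,4.714).
By the shoelace formula its area is 2.29.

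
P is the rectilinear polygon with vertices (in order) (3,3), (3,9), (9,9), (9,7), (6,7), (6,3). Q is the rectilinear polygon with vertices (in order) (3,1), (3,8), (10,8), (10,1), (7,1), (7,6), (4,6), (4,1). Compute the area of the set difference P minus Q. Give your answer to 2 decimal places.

|P| = 24, |P∩Q| = 12.
|P ∖ Q| = |P| − |P∩Q| = 24 − 12 = 12.00.

12.00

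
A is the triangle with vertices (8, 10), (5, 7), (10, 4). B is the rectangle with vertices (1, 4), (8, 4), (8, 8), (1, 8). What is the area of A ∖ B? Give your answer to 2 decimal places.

|A| = 12, |A∩B| = 5.2.
|A ∖ B| = |A| − |A∩B| = 12 − 5.2 = 6.80.

6.80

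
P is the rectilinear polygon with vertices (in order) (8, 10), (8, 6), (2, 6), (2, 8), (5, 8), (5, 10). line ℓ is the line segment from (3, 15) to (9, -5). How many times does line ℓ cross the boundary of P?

2

The segment meets the boundary at (5.7,6), (5,8.333).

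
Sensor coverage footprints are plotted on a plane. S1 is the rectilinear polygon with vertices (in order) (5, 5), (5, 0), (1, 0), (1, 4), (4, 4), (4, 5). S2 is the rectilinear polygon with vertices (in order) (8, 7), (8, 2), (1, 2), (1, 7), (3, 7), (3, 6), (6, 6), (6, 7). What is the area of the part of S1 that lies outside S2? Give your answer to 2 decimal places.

8.00

|S1| = 17, |S1∩S2| = 9.
|S1 ∖ S2| = |S1| − |S1∩S2| = 17 − 9 = 8.00.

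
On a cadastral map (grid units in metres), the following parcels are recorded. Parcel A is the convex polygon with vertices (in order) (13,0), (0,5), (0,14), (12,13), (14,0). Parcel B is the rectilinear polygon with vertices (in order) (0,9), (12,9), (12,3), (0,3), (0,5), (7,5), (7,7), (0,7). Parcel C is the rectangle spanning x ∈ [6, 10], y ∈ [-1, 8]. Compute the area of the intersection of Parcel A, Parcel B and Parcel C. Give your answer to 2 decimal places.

18.00

The intersection is the polygon with vertices (7,5), (7,7), (6,7), (6,8), (10,8), (10,3), (6,3), (6,5).
By the shoelace formula its area is 18.00.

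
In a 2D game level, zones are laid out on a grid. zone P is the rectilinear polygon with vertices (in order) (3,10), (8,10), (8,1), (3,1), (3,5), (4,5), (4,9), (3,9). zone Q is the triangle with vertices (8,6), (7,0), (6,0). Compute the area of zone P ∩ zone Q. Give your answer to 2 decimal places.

The intersection is the polygon with vertices (6.333,1), (8,6), (7.167,1).
By the shoelace formula its area is 2.08.

2.08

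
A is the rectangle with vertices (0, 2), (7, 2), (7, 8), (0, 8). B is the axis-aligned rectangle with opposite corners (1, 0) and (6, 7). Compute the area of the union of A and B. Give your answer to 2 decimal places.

By inclusion–exclusion:
Individual areas: |A| = 42, |B| = 35.
|A∩B|: x∈[1,6], y∈[2,7] → 5·5 = 25.
|A ∪ B| = 77 − 25 = 52.00.

52.00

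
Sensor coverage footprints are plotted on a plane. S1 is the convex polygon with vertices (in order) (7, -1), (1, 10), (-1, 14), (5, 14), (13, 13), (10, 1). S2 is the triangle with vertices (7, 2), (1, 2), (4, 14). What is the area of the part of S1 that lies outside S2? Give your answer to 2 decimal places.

95.97

|S1| = 120, |S1∩S2| = 24.0312.
|S1 ∖ S2| = |S1| − |S1∩S2| = 120 − 24.0312 = 95.97.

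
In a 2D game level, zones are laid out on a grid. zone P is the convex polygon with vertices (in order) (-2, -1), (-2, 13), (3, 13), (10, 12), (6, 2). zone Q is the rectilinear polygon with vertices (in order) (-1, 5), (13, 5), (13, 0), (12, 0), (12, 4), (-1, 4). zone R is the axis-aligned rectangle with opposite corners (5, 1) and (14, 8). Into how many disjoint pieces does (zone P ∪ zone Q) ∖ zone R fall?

2

(zone P ∪ zone Q) ∖ zone R splits into 2 disjoint pieces (area 107.1125, area 1).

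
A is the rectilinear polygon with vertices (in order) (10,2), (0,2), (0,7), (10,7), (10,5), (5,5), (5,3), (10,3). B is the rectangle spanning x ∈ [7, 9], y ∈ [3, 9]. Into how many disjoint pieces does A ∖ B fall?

2

A ∖ B splits into 2 disjoint pieces (area 34, area 2).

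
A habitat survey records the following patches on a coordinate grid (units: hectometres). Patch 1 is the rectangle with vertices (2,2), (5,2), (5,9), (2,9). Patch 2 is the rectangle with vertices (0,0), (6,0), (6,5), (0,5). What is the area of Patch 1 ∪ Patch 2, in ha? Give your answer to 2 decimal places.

By inclusion–exclusion:
Individual areas: |Patch 1| = 21, |Patch 2| = 30.
|Patch 1∩Patch 2|: x∈[2,5], y∈[2,5] → 3·3 = 9.
|Patch 1 ∪ Patch 2| = 51 − 9 = 42.00.

42.00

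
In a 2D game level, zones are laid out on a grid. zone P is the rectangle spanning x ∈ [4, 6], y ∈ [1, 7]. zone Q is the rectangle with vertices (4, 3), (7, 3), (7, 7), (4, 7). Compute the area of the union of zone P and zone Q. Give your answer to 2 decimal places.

16.00

By inclusion–exclusion:
Individual areas: |zone P| = 12, |zone Q| = 12.
|zone P∩zone Q|: x∈[4,6], y∈[3,7] → 2·4 = 8.
|zone P ∪ zone Q| = 24 − 8 = 16.00.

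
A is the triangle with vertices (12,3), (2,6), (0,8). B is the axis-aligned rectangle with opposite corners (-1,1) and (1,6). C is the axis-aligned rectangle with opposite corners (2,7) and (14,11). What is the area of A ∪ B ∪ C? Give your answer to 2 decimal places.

64.97

By inclusion–exclusion:
Individual areas: |A| = 7, |B| = 10, |C| = 48.
|A∩B| = 0.
|A∩C| = 0.0333.
|B∩C| = 0 (no overlap).
|A∩B∩C| = 0.
|A ∪ B ∪ C| = 65 − 0.0333 + 0 = 64.97.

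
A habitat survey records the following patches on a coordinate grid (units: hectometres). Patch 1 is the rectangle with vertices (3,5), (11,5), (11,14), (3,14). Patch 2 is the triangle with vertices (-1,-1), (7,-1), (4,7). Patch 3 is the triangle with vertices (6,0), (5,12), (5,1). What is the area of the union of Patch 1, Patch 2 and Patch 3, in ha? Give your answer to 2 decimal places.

By inclusion–exclusion:
Individual areas: |Patch 1| = 72, |Patch 2| = 32, |Patch 3| = 5.5.
|Patch 1∩Patch 2| = 1.95.
|Patch 1∩Patch 3| = 2.0417.
|Patch 2∩Patch 3| = 2.3512.
|Patch 1∩Patch 2∩Patch 3| = 0.
|Patch 1 ∪ Patch 2 ∪ Patch 3| = 109.5 − 6.3429 + 0 = 103.16.

103.16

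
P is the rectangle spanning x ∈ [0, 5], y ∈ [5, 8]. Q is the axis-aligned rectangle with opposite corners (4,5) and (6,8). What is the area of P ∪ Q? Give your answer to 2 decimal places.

18.00

By inclusion–exclusion:
Individual areas: |P| = 15, |Q| = 6.
|P∩Q|: x∈[4,5], y∈[5,8] → 1·3 = 3.
|P ∪ Q| = 21 − 3 = 18.00.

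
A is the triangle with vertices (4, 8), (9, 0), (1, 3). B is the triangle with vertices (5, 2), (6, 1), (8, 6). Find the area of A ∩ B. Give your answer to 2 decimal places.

2.55

The intersection is the polygon with vertices (6.927,3.317), (6.043,1.109), (5.8,1.2), (5,2), (6.5,4).
By the shoelace formula its area is 2.55.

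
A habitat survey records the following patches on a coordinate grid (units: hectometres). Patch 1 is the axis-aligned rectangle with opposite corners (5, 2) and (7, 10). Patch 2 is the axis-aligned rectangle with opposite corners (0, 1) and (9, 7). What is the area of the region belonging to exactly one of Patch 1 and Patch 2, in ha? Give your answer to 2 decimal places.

50.00

|Patch 1∩Patch 2|: x∈[5,7], y∈[2,7] → 2·5 = 10.
|Patch 1 △ Patch 2| = |Patch 1| + |Patch 2| − 2·|Patch 1∩Patch 2| = 16 + 54 − 20 = 50.00.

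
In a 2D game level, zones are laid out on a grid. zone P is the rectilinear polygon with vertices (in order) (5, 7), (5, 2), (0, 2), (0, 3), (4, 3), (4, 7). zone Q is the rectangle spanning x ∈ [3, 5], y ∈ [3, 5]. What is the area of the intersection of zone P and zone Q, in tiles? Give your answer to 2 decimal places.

2.00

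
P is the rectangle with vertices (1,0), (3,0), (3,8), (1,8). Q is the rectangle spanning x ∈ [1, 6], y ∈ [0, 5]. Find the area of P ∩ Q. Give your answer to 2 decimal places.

|P∩Q|: x∈[1,3], y∈[0,5] → 2·5 = 10.

10.00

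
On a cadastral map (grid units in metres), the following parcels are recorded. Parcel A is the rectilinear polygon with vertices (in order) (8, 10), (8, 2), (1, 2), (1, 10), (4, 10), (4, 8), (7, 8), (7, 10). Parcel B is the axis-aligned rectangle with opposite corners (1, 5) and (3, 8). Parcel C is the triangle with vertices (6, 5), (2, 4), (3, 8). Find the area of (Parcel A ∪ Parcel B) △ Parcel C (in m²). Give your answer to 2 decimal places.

42.50

|Parcel A ∪ Parcel B| = 50.
|(Parcel A ∪ Parcel B) ∩ Parcel C| = 7.5.
|(Parcel A ∪ Parcel B) △ Parcel C| = 50 + 7.5 − 15 = 42.50.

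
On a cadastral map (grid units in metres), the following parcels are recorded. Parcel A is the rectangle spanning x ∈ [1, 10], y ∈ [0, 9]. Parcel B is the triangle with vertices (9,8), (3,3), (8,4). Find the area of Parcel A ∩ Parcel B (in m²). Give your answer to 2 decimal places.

The intersection is the polygon with vertices (8,4), (3,3), (9,8).
By the shoelace formula its area is 9.50.

9.50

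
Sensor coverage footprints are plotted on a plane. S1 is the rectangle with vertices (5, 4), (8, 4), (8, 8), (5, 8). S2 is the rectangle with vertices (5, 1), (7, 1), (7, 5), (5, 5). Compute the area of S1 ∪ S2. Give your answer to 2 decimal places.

18.00

By inclusion–exclusion:
Individual areas: |S1| = 12, |S2| = 8.
|S1∩S2|: x∈[5,7], y∈[4,5] → 2·1 = 2.
|S1 ∪ S2| = 20 − 2 = 18.00.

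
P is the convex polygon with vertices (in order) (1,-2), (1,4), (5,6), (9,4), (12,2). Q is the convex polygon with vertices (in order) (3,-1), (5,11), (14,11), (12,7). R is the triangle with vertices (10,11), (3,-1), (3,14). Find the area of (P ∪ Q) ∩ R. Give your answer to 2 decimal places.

33.27

The region (P ∪ Q) ∩ R is the polygon with vertices (4.091,5.545), (5,11), (10,11), (3,-1), (3,5).
By the shoelace formula its area is 33.27.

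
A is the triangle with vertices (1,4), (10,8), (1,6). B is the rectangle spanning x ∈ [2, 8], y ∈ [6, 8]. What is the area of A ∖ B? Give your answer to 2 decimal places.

|A| = 9, |A∩B| = 3.9444.
|A ∖ B| = |A| − |A∩B| = 9 − 3.9444 = 5.06.

5.06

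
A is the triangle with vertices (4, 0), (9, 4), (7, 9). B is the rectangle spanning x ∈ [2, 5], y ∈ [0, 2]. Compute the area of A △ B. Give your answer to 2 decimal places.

20.63

|A| = 16.5, |B| = 6, |A∩B| = 0.9333.
|A △ B| = |A| + |B| − 2·|A∩B| = 16.5 + 6 − 1.8667 = 20.63.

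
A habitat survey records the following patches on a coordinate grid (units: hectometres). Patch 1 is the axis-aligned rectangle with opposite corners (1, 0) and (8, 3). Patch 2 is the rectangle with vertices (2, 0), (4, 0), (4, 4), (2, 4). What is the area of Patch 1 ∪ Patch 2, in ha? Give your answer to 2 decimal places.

23.00

By inclusion–exclusion:
Individual areas: |Patch 1| = 21, |Patch 2| = 8.
|Patch 1∩Patch 2|: x∈[2,4], y∈[0,3] → 2·3 = 6.
|Patch 1 ∪ Patch 2| = 29 − 6 = 23.00.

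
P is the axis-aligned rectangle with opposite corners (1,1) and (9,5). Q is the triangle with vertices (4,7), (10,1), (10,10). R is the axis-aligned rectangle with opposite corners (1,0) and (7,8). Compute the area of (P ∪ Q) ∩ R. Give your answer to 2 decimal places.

30.00

The region (P ∪ Q) ∩ R is the polygon with vertices (1,1), (1,5), (6,5), (4,7), (6,8), (7,8), (7,1).
By the shoelace formula its area is 30.00.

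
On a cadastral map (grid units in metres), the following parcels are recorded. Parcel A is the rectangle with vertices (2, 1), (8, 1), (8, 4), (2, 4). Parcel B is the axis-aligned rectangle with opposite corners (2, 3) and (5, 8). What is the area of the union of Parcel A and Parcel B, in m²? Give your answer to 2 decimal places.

By inclusion–exclusion:
Individual areas: |Parcel A| = 18, |Parcel B| = 15.
|Parcel A∩Parcel B|: x∈[2,5], y∈[3,4] → 3·1 = 3.
|Parcel A ∪ Parcel B| = 33 − 3 = 30.00.

30.00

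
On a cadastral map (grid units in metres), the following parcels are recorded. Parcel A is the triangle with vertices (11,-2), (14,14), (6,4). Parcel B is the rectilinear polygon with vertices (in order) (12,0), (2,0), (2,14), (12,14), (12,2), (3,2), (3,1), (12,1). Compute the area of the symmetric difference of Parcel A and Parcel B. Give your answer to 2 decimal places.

|Parcel A| = 49, |Parcel B| = 131, |Parcel A∩Parcel B| = 35.2188.
|Parcel A △ Parcel B| = |Parcel A| + |Parcel B| − 2·|Parcel A∩Parcel B| = 49 + 131 − 70.4375 = 109.56.

109.56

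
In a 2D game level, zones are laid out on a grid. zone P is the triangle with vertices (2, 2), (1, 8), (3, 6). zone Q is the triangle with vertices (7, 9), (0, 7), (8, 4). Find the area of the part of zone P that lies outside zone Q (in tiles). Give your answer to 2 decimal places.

3.83

|zone P| = 5, |zone P∩zone Q| = 1.1723.
|zone P ∖ zone Q| = |zone P| − |zone P∩zone Q| = 5 − 1.1723 = 3.83.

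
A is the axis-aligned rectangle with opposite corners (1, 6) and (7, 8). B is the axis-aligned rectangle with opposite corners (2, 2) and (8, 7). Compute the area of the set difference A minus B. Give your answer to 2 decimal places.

7.00

|A∩B|: x∈[2,7], y∈[6,7] → 5·1 = 5.
|A| = 12.
|A ∖ B| = |A| − |A∩B| = 12 − 5 = 7.00.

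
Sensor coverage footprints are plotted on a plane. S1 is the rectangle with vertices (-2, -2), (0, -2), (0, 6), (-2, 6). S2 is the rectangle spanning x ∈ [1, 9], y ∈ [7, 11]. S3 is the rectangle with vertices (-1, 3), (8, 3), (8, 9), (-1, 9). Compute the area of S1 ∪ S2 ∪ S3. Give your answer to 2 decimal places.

85.00

By inclusion–exclusion:
Individual areas: |S1| = 16, |S2| = 32, |S3| = 54.
|S1∩S2| = 0 (no overlap).
|S1∩S3|: x∈[-1,0], y∈[3,6] → 1·3 = 3.
|S2∩S3|: x∈[1,8], y∈[7,9] → 7·2 = 14.
|S1∩S2∩S3| = 0.
|S1 ∪ S2 ∪ S3| = 102 − 17 + 0 = 85.00.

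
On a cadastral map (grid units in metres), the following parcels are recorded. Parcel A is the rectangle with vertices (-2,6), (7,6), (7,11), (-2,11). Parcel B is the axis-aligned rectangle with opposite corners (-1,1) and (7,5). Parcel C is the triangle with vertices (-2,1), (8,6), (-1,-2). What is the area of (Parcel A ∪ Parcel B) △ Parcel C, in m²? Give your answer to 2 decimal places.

|Parcel A ∪ Parcel B| = 77.
|(Parcel A ∪ Parcel B) ∩ Parcel C| = 10.25.
|(Parcel A ∪ Parcel B) △ Parcel C| = 77 + 17.5 − 20.5 = 74.00.

74.00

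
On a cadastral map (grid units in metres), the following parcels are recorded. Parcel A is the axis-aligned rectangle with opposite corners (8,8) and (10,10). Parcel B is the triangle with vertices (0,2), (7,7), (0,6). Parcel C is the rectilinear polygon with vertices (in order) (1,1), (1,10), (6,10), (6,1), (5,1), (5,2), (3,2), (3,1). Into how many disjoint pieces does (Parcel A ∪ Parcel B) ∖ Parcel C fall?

3

(Parcel A ∪ Parcel B) ∖ Parcel C splits into 3 disjoint pieces (area 4, area 3.7143, area 0.2857).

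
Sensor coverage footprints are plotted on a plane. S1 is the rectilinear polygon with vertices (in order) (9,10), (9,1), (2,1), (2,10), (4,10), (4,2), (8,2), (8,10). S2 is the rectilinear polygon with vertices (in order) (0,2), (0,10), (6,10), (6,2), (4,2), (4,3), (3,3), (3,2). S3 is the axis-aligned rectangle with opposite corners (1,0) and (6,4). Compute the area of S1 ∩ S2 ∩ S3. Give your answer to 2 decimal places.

3.00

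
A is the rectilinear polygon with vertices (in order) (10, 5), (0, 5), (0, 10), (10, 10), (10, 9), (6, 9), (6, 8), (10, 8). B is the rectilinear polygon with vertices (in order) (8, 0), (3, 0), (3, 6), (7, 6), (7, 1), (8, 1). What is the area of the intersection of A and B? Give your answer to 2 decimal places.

The intersection is the polygon with vertices (3,5), (3,6), (7,6), (7,5).
By the shoelace formula its area is 4.00.

4.00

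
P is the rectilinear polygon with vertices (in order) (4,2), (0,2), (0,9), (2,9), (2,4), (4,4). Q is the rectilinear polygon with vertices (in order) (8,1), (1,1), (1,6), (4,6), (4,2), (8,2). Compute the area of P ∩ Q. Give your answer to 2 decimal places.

8.00

The intersection is the polygon with vertices (1,2), (1,6), (2,6), (2,4), (4,4), (4,2).
By the shoelace formula its area is 8.00.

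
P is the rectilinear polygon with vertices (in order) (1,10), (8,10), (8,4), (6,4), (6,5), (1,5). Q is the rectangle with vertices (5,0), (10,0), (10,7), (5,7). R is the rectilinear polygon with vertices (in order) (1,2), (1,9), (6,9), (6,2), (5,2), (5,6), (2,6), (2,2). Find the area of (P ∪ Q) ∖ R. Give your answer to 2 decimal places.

44.00

|P ∪ Q| = 64.
|(P ∪ Q) ∩ R| = 20.
|(P ∪ Q) ∖ R| = 64 − 20 = 44.00.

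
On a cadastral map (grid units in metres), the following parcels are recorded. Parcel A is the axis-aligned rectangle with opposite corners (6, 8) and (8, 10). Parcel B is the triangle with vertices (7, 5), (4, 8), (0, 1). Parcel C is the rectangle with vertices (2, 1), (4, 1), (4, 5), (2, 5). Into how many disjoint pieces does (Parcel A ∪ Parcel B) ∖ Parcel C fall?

(Parcel A ∪ Parcel B) ∖ Parcel C splits into 3 disjoint pieces (area 4, area 2.3571, area 9.6429).

3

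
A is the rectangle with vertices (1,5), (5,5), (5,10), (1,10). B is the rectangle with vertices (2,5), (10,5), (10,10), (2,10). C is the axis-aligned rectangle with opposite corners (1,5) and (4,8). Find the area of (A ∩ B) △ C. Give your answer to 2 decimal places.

|A ∩ B| = 15.
|(A ∩ B) ∩ C| = 6.
|(A ∩ B) △ C| = 15 + 9 − 12 = 12.00.

12.00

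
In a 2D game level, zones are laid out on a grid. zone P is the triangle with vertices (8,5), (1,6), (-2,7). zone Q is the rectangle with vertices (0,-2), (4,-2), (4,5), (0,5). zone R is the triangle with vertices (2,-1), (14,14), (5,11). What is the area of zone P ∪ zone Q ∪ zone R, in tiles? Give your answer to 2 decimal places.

By inclusion–exclusion:
Individual areas: |zone P| = 2, |zone Q| = 28, |zone R| = 49.5.
|zone P∩zone Q| = 0.
|zone P∩zone R| = 0.5002.
|zone Q∩zone R| = 5.
|zone P∩zone Q∩zone R| = 0.
|zone P ∪ zone Q ∪ zone R| = 79.5 − 5.5002 + 0 = 74.00.

74.00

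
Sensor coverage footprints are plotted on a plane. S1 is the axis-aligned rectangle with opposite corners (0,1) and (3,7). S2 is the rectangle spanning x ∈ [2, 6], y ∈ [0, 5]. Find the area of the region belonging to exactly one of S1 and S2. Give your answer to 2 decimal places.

|S1∩S2|: x∈[2,3], y∈[1,5] → 1·4 = 4.
|S1 △ S2| = |S1| + |S2| − 2·|S1∩S2| = 18 + 20 − 8 = 30.00.

30.00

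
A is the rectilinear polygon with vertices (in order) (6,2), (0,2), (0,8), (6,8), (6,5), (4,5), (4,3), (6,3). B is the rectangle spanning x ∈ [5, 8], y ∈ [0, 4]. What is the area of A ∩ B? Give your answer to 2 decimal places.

The intersection is the polygon with vertices (5,2), (5,3), (6,3), (6,2).
By the shoelace formula its area is 1.00.

1.00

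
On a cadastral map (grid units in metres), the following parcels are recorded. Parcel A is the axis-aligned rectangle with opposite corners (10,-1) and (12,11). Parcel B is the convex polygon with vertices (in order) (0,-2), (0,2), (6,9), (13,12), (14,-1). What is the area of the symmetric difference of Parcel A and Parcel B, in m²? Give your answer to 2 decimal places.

|Parcel A| = 24, |Parcel B| = 133, |Parcel A∩Parcel B| = 23.9048.
|Parcel A △ Parcel B| = |Parcel A| + |Parcel B| − 2·|Parcel A∩Parcel B| = 24 + 133 − 47.8095 = 109.19.

109.19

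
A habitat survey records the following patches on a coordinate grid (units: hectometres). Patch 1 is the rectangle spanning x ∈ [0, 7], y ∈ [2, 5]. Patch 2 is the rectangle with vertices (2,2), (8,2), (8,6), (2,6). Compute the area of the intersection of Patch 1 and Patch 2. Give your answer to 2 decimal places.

|Patch 1∩Patch 2|: x∈[2,7], y∈[2,5] → 5·3 = 15.

15.00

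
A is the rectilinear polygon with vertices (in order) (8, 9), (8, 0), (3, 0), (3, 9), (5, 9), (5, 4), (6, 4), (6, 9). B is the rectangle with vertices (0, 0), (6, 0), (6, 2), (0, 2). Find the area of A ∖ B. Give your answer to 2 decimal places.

|A| = 40, |A∩B| = 6.
|A ∖ B| = |A| − |A∩B| = 40 − 6 = 34.00.

34.00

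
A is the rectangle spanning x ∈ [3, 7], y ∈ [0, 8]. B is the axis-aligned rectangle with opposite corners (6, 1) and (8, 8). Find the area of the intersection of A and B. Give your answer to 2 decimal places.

7.00

|A∩B|: x∈[6,7], y∈[1,8] → 1·7 = 7.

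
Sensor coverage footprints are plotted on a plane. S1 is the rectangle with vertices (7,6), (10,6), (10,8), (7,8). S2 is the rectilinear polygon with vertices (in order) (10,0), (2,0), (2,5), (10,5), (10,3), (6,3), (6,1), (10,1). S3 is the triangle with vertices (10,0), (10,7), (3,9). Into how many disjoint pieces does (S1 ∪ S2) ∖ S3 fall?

(S1 ∪ S2) ∖ S3 splits into 2 disjoint pieces (area 1.7143, area 25.3889).

2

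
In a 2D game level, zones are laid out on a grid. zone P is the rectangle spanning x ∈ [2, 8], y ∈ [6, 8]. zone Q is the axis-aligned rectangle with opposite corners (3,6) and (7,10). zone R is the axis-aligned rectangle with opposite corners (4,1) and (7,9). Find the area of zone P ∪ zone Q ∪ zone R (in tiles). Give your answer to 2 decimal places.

By inclusion–exclusion:
Individual areas: |zone P| = 12, |zone Q| = 16, |zone R| = 24.
|zone P∩zone Q|: x∈[3,7], y∈[6,8] → 4·2 = 8.
|zone P∩zone R|: x∈[4,7], y∈[6,8] → 3·2 = 6.
|zone Q∩zone R|: x∈[4,7], y∈[6,9] → 3·3 = 9.
|zone P∩zone Q∩zone R| = 6.
|zone P ∪ zone Q ∪ zone R| = 52 − 23 + 6 = 35.00.

35.00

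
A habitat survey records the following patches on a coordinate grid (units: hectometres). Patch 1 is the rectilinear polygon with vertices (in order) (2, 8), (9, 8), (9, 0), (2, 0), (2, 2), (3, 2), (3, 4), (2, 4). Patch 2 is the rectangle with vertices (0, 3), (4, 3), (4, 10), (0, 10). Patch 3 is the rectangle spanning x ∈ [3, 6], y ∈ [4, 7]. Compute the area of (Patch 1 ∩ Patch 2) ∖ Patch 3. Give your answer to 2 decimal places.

|Patch 1 ∩ Patch 2| = 9.
|(Patch 1 ∩ Patch 2) ∩ Patch 3| = 3.
|(Patch 1 ∩ Patch 2) ∖ Patch 3| = 9 − 3 = 6.00.

6.00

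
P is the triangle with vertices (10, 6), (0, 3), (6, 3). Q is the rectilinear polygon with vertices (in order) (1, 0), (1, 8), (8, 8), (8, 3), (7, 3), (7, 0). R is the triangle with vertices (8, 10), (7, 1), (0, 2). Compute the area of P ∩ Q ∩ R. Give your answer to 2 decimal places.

The intersection is the polygon with vertices (6,3), (1,3), (1.429,3.429), (7.471,5.241), (7.333,4).
By the shoelace formula its area is 7.27.

7.27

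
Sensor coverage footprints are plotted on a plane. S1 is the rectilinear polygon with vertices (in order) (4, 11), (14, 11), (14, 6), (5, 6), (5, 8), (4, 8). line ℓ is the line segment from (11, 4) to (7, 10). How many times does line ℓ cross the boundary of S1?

The segment meets the boundary at (9.667,6).

1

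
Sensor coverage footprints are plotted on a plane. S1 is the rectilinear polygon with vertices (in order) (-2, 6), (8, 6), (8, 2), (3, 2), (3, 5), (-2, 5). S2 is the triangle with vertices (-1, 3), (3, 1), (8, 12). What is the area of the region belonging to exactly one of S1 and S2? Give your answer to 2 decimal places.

38.09

|S1| = 25, |S2| = 27, |S1∩S2| = 6.9545.
|S1 △ S2| = |S1| + |S2| − 2·|S1∩S2| = 25 + 27 − 13.9091 = 38.09.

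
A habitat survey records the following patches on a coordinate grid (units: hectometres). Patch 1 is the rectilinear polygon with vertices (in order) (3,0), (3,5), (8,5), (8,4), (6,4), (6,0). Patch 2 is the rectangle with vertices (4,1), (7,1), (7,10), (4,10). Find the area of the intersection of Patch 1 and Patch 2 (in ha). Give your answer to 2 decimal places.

The intersection is the polygon with vertices (7,5), (7,4), (6,4), (6,1), (4,1), (4,5).
By the shoelace formula its area is 9.00.

9.00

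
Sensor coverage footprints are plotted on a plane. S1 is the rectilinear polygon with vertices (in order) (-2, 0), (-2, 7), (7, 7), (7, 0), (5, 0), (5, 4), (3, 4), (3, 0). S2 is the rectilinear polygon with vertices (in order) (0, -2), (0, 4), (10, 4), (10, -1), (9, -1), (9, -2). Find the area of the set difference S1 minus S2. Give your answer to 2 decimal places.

|S1| = 55, |S1∩S2| = 20.
|S1 ∖ S2| = |S1| − |S1∩S2| = 55 − 20 = 35.00.

35.00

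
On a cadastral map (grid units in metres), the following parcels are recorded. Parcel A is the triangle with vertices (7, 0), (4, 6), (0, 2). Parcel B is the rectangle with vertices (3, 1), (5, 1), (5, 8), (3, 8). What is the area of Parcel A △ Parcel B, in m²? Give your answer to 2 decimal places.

15.07

|Parcel A| = 18, |Parcel B| = 14, |Parcel A∩Parcel B| = 8.4643.
|Parcel A △ Parcel B| = |Parcel A| + |Parcel B| − 2·|Parcel A∩Parcel B| = 18 + 14 − 16.9286 = 15.07.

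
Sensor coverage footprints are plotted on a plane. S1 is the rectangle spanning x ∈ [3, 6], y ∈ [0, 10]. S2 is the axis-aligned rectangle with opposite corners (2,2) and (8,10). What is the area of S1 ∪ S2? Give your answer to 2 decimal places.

54.00

By inclusion–exclusion:
Individual areas: |S1| = 30, |S2| = 48.
|S1∩S2|: x∈[3,6], y∈[2,10] → 3·8 = 24.
|S1 ∪ S2| = 78 − 24 = 54.00.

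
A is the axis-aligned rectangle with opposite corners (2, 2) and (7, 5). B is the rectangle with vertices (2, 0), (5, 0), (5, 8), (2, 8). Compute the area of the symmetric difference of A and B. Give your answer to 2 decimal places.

|A∩B|: x∈[2,5], y∈[2,5] → 3·3 = 9.
|A △ B| = |A| + |B| − 2·|A∩B| = 15 + 24 − 18 = 21.00.

21.00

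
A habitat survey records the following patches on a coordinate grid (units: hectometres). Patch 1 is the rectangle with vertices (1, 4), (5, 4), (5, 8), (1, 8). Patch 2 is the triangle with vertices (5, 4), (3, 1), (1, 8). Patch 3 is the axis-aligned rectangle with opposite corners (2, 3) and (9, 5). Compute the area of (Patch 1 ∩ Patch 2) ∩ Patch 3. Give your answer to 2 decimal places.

2.46

The region (Patch 1 ∩ Patch 2) ∩ Patch 3 is the polygon with vertices (2,4.5), (2,5), (4,5), (5,4), (2.143,4).
By the shoelace formula its area is 2.46.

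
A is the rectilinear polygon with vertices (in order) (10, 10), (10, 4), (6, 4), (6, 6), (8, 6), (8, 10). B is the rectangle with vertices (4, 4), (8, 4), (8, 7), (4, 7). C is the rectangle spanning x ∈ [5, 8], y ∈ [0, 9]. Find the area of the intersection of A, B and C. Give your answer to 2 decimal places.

4.00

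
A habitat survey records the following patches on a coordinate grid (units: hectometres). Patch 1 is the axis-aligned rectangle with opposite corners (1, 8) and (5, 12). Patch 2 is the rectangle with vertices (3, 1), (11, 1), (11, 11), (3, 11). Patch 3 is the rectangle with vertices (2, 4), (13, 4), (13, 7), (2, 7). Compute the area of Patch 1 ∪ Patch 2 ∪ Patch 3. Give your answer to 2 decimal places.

99.00

By inclusion–exclusion:
Individual areas: |Patch 1| = 16, |Patch 2| = 80, |Patch 3| = 33.
|Patch 1∩Patch 2|: x∈[3,5], y∈[8,11] → 2·3 = 6.
|Patch 1∩Patch 3| = 0 (no overlap).
|Patch 2∩Patch 3|: x∈[3,11], y∈[4,7] → 8·3 = 24.
|Patch 1∩Patch 2∩Patch 3| = 0.
|Patch 1 ∪ Patch 2 ∪ Patch 3| = 129 − 30 + 0 = 99.00.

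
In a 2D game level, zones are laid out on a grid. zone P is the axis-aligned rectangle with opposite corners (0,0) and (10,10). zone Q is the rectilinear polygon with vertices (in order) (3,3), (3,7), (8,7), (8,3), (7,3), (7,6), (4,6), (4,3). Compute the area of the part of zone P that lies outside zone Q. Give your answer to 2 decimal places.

89.00

|zone P| = 100, |zone P∩zone Q| = 11.
|zone P ∖ zone Q| = |zone P| − |zone P∩zone Q| = 100 − 11 = 89.00.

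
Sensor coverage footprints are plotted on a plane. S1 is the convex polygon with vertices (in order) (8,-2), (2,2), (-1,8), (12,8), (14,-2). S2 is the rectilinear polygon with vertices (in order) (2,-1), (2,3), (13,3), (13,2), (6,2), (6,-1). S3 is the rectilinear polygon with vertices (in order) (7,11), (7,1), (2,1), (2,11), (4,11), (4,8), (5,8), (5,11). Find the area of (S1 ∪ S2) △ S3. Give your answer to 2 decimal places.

90.67

|S1 ∪ S2| = 113.6667.
|(S1 ∪ S2) ∩ S3| = 35.
|(S1 ∪ S2) △ S3| = 113.6667 + 47 − 70 = 90.67.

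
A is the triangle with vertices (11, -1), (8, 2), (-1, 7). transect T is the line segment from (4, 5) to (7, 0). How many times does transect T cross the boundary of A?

The segment meets the boundary at (5.333,2.778), (4.7,3.833).

2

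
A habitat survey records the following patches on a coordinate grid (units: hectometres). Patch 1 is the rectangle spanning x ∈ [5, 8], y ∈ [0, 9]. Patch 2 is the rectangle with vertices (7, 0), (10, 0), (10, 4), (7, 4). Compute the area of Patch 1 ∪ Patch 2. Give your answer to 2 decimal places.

By inclusion–exclusion:
Individual areas: |Patch 1| = 27, |Patch 2| = 12.
|Patch 1∩Patch 2|: x∈[7,8], y∈[0,4] → 1·4 = 4.
|Patch 1 ∪ Patch 2| = 39 − 4 = 35.00.

35.00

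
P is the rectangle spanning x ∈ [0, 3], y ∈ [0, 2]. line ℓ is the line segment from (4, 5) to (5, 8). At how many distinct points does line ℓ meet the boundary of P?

0

The segment lies entirely outside P and never meets its boundary.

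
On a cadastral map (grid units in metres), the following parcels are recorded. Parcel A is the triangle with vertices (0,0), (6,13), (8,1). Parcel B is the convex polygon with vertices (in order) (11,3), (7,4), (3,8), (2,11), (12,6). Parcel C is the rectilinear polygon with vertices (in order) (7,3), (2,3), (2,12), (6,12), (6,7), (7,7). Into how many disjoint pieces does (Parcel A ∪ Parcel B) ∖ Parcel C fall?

1

(Parcel A ∪ Parcel B) ∖ Parcel C is a single connected region.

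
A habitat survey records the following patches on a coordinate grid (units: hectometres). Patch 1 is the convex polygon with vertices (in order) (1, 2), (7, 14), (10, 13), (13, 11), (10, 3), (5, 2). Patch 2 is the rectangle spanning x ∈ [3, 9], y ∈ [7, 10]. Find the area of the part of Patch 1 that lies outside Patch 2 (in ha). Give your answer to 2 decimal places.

68.75

|Patch 1| = 83, |Patch 1∩Patch 2| = 14.25.
|Patch 1 ∖ Patch 2| = |Patch 1| − |Patch 1∩Patch 2| = 83 − 14.25 = 68.75.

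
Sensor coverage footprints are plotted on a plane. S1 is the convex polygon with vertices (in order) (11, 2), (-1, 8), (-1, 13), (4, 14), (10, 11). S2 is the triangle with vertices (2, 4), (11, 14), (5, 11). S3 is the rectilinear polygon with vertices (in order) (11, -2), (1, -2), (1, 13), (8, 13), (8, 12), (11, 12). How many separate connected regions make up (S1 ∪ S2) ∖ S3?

(S1 ∪ S2) ∖ S3 splits into 2 disjoint pieces (area 14.5, area 1.95).

2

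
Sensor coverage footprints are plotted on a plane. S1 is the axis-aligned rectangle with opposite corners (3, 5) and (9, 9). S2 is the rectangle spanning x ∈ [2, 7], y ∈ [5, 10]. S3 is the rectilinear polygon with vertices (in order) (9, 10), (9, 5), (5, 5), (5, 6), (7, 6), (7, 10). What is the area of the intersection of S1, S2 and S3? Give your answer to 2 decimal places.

2.00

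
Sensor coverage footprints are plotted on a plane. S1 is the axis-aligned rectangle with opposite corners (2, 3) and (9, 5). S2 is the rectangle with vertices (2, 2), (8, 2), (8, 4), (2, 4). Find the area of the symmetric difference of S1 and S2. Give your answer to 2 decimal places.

14.00

|S1∩S2|: x∈[2,8], y∈[3,4] → 6·1 = 6.
|S1 △ S2| = |S1| + |S2| − 2·|S1∩S2| = 14 + 12 − 12 = 14.00.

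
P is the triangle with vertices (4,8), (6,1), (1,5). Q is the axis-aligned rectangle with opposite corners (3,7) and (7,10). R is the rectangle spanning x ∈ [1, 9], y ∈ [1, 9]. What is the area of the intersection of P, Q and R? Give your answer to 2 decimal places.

The intersection is the polygon with vertices (3,7), (4,8), (4.286,7).
By the shoelace formula its area is 0.64.

0.64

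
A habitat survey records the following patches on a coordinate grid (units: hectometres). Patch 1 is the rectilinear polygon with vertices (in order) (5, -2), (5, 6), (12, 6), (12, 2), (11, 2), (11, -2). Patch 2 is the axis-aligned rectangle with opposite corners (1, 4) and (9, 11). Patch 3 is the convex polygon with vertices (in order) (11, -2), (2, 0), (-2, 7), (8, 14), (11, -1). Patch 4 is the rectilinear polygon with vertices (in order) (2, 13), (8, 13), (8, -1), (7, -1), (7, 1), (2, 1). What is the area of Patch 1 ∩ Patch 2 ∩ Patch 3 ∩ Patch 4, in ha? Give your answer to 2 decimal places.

The intersection is the polygon with vertices (5,4), (5,6), (8,6), (8,4).
By the shoelace formula its area is 6.00.

6.00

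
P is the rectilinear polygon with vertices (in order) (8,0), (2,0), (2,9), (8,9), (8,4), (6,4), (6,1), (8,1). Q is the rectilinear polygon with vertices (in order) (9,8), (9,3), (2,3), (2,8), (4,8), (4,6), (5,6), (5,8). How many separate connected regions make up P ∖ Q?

2

P ∖ Q splits into 2 disjoint pieces (area 14, area 8).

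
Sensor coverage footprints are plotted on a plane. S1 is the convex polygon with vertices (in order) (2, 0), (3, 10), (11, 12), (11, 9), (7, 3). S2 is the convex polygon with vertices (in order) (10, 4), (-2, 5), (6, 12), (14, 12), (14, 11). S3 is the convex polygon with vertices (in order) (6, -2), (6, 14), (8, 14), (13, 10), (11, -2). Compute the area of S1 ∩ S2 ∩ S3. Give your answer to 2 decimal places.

28.01

The intersection is the polygon with vertices (10.619,11.905), (11,11.6), (11,9), (7.79,4.184), (6,4.333), (6,10.75).
By the shoelace formula its area is 28.01.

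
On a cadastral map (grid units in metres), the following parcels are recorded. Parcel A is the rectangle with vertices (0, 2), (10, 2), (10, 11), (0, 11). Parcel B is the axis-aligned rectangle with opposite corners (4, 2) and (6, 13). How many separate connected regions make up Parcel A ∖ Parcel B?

2

Parcel A ∖ Parcel B splits into 2 disjoint pieces (area 36, area 36).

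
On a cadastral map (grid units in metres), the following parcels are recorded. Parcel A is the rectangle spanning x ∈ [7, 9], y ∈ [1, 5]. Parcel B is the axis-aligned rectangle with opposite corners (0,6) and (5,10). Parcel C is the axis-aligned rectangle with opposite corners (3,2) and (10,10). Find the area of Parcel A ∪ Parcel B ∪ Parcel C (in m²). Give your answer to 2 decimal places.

70.00

By inclusion–exclusion:
Individual areas: |Parcel A| = 8, |Parcel B| = 20, |Parcel C| = 56.
|Parcel A∩Parcel B| = 0 (no overlap).
|Parcel A∩Parcel C|: x∈[7,9], y∈[2,5] → 2·3 = 6.
|Parcel B∩Parcel C|: x∈[3,5], y∈[6,10] → 2·4 = 8.
|Parcel A∩Parcel B∩Parcel C| = 0.
|Parcel A ∪ Parcel B ∪ Parcel C| = 84 − 14 + 0 = 70.00.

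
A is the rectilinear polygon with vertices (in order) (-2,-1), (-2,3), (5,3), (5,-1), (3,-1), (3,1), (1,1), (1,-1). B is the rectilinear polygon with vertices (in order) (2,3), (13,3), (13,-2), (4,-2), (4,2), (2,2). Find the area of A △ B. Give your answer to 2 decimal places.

59.00

|A| = 24, |B| = 47, |A∩B| = 6.
|A △ B| = |A| + |B| − 2·|A∩B| = 24 + 47 − 12 = 59.00.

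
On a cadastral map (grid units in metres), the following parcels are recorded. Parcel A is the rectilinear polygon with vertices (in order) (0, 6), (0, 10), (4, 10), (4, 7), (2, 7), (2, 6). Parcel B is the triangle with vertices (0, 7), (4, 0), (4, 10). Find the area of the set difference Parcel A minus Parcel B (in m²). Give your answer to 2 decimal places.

6.29

|Parcel A| = 14, |Parcel A∩Parcel B| = 7.7143.
|Parcel A ∖ Parcel B| = |Parcel A| − |Parcel A∩Parcel B| = 14 − 7.7143 = 6.29.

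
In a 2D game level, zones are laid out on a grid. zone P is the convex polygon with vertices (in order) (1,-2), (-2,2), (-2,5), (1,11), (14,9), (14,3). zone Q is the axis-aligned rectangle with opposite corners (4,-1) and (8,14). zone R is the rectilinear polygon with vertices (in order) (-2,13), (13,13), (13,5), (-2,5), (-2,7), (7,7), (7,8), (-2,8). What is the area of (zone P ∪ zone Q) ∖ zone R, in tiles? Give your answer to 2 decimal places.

|zone P ∪ zone Q| = 166.2692.
|(zone P ∪ zone Q) ∩ zone R| = 73.25.
|(zone P ∪ zone Q) ∖ zone R| = 166.2692 − 73.25 = 93.02.

93.02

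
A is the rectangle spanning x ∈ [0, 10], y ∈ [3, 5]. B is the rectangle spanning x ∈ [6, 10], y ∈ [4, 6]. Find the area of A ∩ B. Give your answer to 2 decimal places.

4.00

|A∩B|: x∈[6,10], y∈[4,5] → 4·1 = 4.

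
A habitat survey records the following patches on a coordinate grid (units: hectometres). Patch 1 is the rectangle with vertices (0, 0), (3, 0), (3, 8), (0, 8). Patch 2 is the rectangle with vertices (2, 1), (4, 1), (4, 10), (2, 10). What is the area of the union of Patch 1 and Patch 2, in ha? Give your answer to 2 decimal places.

By inclusion–exclusion:
Individual areas: |Patch 1| = 24, |Patch 2| = 18.
|Patch 1∩Patch 2|: x∈[2,3], y∈[1,8] → 1·7 = 7.
|Patch 1 ∪ Patch 2| = 42 − 7 = 35.00.

35.00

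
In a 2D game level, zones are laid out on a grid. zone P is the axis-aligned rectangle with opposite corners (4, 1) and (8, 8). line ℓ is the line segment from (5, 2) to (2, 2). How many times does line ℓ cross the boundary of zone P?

1

The segment meets the boundary at (4,2).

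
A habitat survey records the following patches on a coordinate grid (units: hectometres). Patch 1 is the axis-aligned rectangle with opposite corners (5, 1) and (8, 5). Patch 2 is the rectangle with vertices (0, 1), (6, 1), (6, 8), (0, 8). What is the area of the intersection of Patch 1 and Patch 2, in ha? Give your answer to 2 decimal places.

4.00

|Patch 1∩Patch 2|: x∈[5,6], y∈[1,5] → 1·4 = 4.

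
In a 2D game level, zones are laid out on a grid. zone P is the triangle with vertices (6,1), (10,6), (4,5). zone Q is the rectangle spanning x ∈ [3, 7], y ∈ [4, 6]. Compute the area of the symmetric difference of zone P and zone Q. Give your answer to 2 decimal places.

|zone P| = 13, |zone Q| = 8, |zone P∩zone Q| = 3.5.
|zone P △ zone Q| = |zone P| + |zone Q| − 2·|zone P∩zone Q| = 13 + 8 − 7 = 14.00.

14.00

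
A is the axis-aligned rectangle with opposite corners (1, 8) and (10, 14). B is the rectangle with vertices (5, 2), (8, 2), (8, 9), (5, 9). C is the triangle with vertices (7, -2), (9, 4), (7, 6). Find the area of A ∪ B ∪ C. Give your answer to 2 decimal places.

76.50

By inclusion–exclusion:
Individual areas: |A| = 54, |B| = 21, |C| = 8.
|A∩B|: x∈[5,8], y∈[8,9] → 3·1 = 3.
|A∩C| = 0.
|B∩C| = 3.5.
|A∩B∩C| = 0.
|A ∪ B ∪ C| = 83 − 6.5 + 0 = 76.50.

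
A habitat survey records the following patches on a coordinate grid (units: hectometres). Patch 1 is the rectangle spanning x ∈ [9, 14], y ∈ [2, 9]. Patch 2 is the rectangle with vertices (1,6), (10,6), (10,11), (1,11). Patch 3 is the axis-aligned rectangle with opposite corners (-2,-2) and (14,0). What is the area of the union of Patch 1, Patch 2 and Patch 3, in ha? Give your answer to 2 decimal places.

109.00

By inclusion–exclusion:
Individual areas: |Patch 1| = 35, |Patch 2| = 45, |Patch 3| = 32.
|Patch 1∩Patch 2|: x∈[9,10], y∈[6,9] → 1·3 = 3.
|Patch 1∩Patch 3| = 0 (no overlap).
|Patch 2∩Patch 3| = 0 (no overlap).
|Patch 1∩Patch 2∩Patch 3| = 0.
|Patch 1 ∪ Patch 2 ∪ Patch 3| = 112 − 3 + 0 = 109.00.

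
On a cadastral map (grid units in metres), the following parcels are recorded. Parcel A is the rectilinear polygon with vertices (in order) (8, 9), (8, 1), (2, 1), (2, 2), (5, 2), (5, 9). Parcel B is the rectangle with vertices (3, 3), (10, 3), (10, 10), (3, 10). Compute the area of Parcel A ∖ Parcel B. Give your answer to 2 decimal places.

|Parcel A| = 27, |Parcel A∩Parcel B| = 18.
|Parcel A ∖ Parcel B| = |Parcel A| − |Parcel A∩Parcel B| = 27 − 18 = 9.00.

9.00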